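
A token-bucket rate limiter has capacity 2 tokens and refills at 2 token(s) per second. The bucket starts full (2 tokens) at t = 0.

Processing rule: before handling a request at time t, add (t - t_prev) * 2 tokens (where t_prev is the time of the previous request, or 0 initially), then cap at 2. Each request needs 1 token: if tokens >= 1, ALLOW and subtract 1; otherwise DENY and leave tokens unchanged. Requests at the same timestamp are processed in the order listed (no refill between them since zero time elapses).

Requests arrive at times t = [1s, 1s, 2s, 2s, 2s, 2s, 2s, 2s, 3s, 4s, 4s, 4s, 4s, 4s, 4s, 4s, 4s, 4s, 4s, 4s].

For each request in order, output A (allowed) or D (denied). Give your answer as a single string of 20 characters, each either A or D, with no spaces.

Simulating step by step:
  req#1 t=1s: ALLOW
  req#2 t=1s: ALLOW
  req#3 t=2s: ALLOW
  req#4 t=2s: ALLOW
  req#5 t=2s: DENY
  req#6 t=2s: DENY
  req#7 t=2s: DENY
  req#8 t=2s: DENY
  req#9 t=3s: ALLOW
  req#10 t=4s: ALLOW
  req#11 t=4s: ALLOW
  req#12 t=4s: DENY
  req#13 t=4s: DENY
  req#14 t=4s: DENY
  req#15 t=4s: DENY
  req#16 t=4s: DENY
  req#17 t=4s: DENY
  req#18 t=4s: DENY
  req#19 t=4s: DENY
  req#20 t=4s: DENY

Answer: AAAADDDDAAADDDDDDDDD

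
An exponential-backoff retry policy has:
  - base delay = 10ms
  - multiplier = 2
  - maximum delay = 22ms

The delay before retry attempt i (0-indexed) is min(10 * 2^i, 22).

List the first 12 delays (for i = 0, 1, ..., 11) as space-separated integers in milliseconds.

Computing each delay:
  i=0: min(10*2^0, 22) = 10
  i=1: min(10*2^1, 22) = 20
  i=2: min(10*2^2, 22) = 22
  i=3: min(10*2^3, 22) = 22
  i=4: min(10*2^4, 22) = 22
  i=5: min(10*2^5, 22) = 22
  i=6: min(10*2^6, 22) = 22
  i=7: min(10*2^7, 22) = 22
  i=8: min(10*2^8, 22) = 22
  i=9: min(10*2^9, 22) = 22
  i=10: min(10*2^10, 22) = 22
  i=11: min(10*2^11, 22) = 22

Answer: 10 20 22 22 22 22 22 22 22 22 22 22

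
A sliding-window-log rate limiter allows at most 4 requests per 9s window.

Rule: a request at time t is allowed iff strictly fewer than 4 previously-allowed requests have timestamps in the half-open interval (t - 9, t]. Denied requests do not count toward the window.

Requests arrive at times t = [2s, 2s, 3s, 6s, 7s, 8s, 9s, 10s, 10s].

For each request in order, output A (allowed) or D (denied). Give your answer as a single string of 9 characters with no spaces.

Answer: AAAADDDDD

Derivation:
Tracking allowed requests in the window:
  req#1 t=2s: ALLOW
  req#2 t=2s: ALLOW
  req#3 t=3s: ALLOW
  req#4 t=6s: ALLOW
  req#5 t=7s: DENY
  req#6 t=8s: DENY
  req#7 t=9s: DENY
  req#8 t=10s: DENY
  req#9 t=10s: DENY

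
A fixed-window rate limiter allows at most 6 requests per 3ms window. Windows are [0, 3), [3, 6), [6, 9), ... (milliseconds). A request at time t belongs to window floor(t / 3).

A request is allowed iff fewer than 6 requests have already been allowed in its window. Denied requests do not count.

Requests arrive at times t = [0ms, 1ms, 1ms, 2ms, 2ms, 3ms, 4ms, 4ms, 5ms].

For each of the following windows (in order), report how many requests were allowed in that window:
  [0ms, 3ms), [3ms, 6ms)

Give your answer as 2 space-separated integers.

Answer: 5 4

Derivation:
Processing requests:
  req#1 t=0ms (window 0): ALLOW
  req#2 t=1ms (window 0): ALLOW
  req#3 t=1ms (window 0): ALLOW
  req#4 t=2ms (window 0): ALLOW
  req#5 t=2ms (window 0): ALLOW
  req#6 t=3ms (window 1): ALLOW
  req#7 t=4ms (window 1): ALLOW
  req#8 t=4ms (window 1): ALLOW
  req#9 t=5ms (window 1): ALLOW

Allowed counts by window: 5 4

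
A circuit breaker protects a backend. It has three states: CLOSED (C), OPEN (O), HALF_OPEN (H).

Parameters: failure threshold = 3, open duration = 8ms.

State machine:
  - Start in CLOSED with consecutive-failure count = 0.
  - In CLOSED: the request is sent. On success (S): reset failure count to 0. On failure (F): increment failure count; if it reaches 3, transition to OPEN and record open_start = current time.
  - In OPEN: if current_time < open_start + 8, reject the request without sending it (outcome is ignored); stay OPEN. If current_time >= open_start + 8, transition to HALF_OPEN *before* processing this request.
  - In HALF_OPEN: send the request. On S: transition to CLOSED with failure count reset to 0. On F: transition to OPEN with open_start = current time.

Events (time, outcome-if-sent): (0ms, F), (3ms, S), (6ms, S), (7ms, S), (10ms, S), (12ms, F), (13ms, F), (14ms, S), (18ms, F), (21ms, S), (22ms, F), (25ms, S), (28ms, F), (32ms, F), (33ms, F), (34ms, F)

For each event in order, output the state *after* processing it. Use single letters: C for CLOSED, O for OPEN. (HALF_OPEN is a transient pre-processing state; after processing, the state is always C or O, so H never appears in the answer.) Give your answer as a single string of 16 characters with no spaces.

Answer: CCCCCCCCCCCCCCOO

Derivation:
State after each event:
  event#1 t=0ms outcome=F: state=CLOSED
  event#2 t=3ms outcome=S: state=CLOSED
  event#3 t=6ms outcome=S: state=CLOSED
  event#4 t=7ms outcome=S: state=CLOSED
  event#5 t=10ms outcome=S: state=CLOSED
  event#6 t=12ms outcome=F: state=CLOSED
  event#7 t=13ms outcome=F: state=CLOSED
  event#8 t=14ms outcome=S: state=CLOSED
  event#9 t=18ms outcome=F: state=CLOSED
  event#10 t=21ms outcome=S: state=CLOSED
  event#11 t=22ms outcome=F: state=CLOSED
  event#12 t=25ms outcome=S: state=CLOSED
  event#13 t=28ms outcome=F: state=CLOSED
  event#14 t=32ms outcome=F: state=CLOSED
  event#15 t=33ms outcome=F: state=OPEN
  event#16 t=34ms outcome=F: state=OPEN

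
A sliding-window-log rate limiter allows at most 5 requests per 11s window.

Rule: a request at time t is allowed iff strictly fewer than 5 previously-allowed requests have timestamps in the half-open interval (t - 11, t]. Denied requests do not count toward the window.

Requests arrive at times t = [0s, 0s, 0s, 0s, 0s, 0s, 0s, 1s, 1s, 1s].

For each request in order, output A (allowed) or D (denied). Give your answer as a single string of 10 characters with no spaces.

Tracking allowed requests in the window:
  req#1 t=0s: ALLOW
  req#2 t=0s: ALLOW
  req#3 t=0s: ALLOW
  req#4 t=0s: ALLOW
  req#5 t=0s: ALLOW
  req#6 t=0s: DENY
  req#7 t=0s: DENY
  req#8 t=1s: DENY
  req#9 t=1s: DENY
  req#10 t=1s: DENY

Answer: AAAAADDDDD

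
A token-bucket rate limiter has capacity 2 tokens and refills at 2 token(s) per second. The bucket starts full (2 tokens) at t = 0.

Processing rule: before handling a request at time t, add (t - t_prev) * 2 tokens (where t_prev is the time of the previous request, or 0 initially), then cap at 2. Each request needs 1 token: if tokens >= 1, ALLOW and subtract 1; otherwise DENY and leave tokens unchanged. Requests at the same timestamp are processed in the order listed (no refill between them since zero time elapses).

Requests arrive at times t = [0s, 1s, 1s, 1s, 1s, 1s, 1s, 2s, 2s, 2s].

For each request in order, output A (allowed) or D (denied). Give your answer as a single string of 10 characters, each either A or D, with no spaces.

Answer: AAADDDDAAD

Derivation:
Simulating step by step:
  req#1 t=0s: ALLOW
  req#2 t=1s: ALLOW
  req#3 t=1s: ALLOW
  req#4 t=1s: DENY
  req#5 t=1s: DENY
  req#6 t=1s: DENY
  req#7 t=1s: DENY
  req#8 t=2s: ALLOW
  req#9 t=2s: ALLOW
  req#10 t=2s: DENY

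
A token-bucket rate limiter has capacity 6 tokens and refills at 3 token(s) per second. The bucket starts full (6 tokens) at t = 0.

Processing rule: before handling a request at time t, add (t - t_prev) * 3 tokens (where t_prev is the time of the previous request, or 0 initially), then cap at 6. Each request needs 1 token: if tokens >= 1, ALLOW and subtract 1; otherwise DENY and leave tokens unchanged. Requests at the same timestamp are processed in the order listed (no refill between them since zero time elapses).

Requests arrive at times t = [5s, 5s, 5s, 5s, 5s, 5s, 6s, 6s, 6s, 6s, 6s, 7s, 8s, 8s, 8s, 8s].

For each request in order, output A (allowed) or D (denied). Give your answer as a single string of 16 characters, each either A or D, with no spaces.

Simulating step by step:
  req#1 t=5s: ALLOW
  req#2 t=5s: ALLOW
  req#3 t=5s: ALLOW
  req#4 t=5s: ALLOW
  req#5 t=5s: ALLOW
  req#6 t=5s: ALLOW
  req#7 t=6s: ALLOW
  req#8 t=6s: ALLOW
  req#9 t=6s: ALLOW
  req#10 t=6s: DENY
  req#11 t=6s: DENY
  req#12 t=7s: ALLOW
  req#13 t=8s: ALLOW
  req#14 t=8s: ALLOW
  req#15 t=8s: ALLOW
  req#16 t=8s: ALLOW

Answer: AAAAAAAAADDAAAAA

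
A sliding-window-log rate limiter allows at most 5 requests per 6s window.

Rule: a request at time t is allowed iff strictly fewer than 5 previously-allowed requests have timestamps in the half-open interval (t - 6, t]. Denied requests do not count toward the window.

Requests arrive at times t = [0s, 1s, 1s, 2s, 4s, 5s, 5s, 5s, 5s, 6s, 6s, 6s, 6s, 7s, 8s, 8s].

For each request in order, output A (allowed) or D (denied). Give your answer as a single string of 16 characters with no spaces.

Answer: AAAAADDDDADDDAAA

Derivation:
Tracking allowed requests in the window:
  req#1 t=0s: ALLOW
  req#2 t=1s: ALLOW
  req#3 t=1s: ALLOW
  req#4 t=2s: ALLOW
  req#5 t=4s: ALLOW
  req#6 t=5s: DENY
  req#7 t=5s: DENY
  req#8 t=5s: DENY
  req#9 t=5s: DENY
  req#10 t=6s: ALLOW
  req#11 t=6s: DENY
  req#12 t=6s: DENY
  req#13 t=6s: DENY
  req#14 t=7s: ALLOW
  req#15 t=8s: ALLOW
  req#16 t=8s: ALLOW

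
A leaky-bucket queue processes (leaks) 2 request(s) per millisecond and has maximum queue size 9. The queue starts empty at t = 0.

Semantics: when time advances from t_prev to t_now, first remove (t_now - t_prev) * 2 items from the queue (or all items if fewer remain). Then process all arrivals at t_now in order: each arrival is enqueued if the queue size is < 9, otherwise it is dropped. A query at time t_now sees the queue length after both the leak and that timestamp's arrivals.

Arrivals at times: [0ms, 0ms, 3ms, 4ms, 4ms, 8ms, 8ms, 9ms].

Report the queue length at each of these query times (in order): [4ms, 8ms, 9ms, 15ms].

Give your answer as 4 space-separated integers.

Answer: 2 2 1 0

Derivation:
Queue lengths at query times:
  query t=4ms: backlog = 2
  query t=8ms: backlog = 2
  query t=9ms: backlog = 1
  query t=15ms: backlog = 0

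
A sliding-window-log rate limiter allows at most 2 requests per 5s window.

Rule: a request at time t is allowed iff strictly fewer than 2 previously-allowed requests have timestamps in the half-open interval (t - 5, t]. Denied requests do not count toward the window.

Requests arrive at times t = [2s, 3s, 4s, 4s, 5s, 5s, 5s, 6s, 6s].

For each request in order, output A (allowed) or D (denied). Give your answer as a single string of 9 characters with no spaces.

Answer: AADDDDDDD

Derivation:
Tracking allowed requests in the window:
  req#1 t=2s: ALLOW
  req#2 t=3s: ALLOW
  req#3 t=4s: DENY
  req#4 t=4s: DENY
  req#5 t=5s: DENY
  req#6 t=5s: DENY
  req#7 t=5s: DENY
  req#8 t=6s: DENY
  req#9 t=6s: DENY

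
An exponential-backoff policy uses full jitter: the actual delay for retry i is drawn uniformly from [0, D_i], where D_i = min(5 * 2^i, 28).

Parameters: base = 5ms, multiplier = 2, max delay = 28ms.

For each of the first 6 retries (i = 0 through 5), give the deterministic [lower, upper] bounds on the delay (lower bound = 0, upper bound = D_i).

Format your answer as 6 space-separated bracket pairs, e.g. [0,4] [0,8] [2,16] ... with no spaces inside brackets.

Computing bounds per retry:
  i=0: D_i=min(5*2^0,28)=5, bounds=[0,5]
  i=1: D_i=min(5*2^1,28)=10, bounds=[0,10]
  i=2: D_i=min(5*2^2,28)=20, bounds=[0,20]
  i=3: D_i=min(5*2^3,28)=28, bounds=[0,28]
  i=4: D_i=min(5*2^4,28)=28, bounds=[0,28]
  i=5: D_i=min(5*2^5,28)=28, bounds=[0,28]

Answer: [0,5] [0,10] [0,20] [0,28] [0,28] [0,28]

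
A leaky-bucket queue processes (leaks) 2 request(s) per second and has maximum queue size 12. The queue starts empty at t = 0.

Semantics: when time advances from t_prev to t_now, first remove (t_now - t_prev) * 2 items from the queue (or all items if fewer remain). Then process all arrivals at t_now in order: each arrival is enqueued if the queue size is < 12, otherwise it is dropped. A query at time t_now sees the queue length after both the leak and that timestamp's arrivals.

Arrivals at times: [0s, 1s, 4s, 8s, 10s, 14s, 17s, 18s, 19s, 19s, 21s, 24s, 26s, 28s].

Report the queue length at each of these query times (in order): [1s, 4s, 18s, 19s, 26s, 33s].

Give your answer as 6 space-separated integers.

Answer: 1 1 1 2 1 0

Derivation:
Queue lengths at query times:
  query t=1s: backlog = 1
  query t=4s: backlog = 1
  query t=18s: backlog = 1
  query t=19s: backlog = 2
  query t=26s: backlog = 1
  query t=33s: backlog = 0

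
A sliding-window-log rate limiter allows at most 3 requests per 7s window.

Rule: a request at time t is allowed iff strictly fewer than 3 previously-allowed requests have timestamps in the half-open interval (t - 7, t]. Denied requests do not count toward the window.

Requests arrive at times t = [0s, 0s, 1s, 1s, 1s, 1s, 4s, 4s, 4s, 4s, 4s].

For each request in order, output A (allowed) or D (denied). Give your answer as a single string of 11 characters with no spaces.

Tracking allowed requests in the window:
  req#1 t=0s: ALLOW
  req#2 t=0s: ALLOW
  req#3 t=1s: ALLOW
  req#4 t=1s: DENY
  req#5 t=1s: DENY
  req#6 t=1s: DENY
  req#7 t=4s: DENY
  req#8 t=4s: DENY
  req#9 t=4s: DENY
  req#10 t=4s: DENY
  req#11 t=4s: DENY

Answer: AAADDDDDDDD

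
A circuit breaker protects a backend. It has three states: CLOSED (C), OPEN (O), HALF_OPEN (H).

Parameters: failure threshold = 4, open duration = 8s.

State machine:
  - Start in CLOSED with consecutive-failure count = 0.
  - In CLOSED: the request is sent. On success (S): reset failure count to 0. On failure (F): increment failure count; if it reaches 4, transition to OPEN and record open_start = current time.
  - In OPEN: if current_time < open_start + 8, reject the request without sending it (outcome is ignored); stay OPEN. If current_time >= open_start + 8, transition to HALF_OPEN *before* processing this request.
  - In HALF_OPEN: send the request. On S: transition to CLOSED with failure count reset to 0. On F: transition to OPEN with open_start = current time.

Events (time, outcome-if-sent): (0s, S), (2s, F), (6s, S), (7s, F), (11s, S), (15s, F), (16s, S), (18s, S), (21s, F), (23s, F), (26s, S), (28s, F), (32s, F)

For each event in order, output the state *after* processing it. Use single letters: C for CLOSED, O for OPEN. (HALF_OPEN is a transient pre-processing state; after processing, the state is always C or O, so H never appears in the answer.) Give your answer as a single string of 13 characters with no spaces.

State after each event:
  event#1 t=0s outcome=S: state=CLOSED
  event#2 t=2s outcome=F: state=CLOSED
  event#3 t=6s outcome=S: state=CLOSED
  event#4 t=7s outcome=F: state=CLOSED
  event#5 t=11s outcome=S: state=CLOSED
  event#6 t=15s outcome=F: state=CLOSED
  event#7 t=16s outcome=S: state=CLOSED
  event#8 t=18s outcome=S: state=CLOSED
  event#9 t=21s outcome=F: state=CLOSED
  event#10 t=23s outcome=F: state=CLOSED
  event#11 t=26s outcome=S: state=CLOSED
  event#12 t=28s outcome=F: state=CLOSED
  event#13 t=32s outcome=F: state=CLOSED

Answer: CCCCCCCCCCCCC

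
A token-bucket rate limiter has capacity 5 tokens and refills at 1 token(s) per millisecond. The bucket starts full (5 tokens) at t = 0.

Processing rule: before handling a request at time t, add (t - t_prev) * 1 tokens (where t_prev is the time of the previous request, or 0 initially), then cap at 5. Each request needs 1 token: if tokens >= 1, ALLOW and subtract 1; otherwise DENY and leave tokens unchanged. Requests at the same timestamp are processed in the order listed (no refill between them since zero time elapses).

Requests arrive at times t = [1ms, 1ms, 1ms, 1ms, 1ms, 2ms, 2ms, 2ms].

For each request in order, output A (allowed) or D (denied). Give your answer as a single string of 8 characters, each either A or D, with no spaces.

Answer: AAAAAADD

Derivation:
Simulating step by step:
  req#1 t=1ms: ALLOW
  req#2 t=1ms: ALLOW
  req#3 t=1ms: ALLOW
  req#4 t=1ms: ALLOW
  req#5 t=1ms: ALLOW
  req#6 t=2ms: ALLOW
  req#7 t=2ms: DENY
  req#8 t=2ms: DENY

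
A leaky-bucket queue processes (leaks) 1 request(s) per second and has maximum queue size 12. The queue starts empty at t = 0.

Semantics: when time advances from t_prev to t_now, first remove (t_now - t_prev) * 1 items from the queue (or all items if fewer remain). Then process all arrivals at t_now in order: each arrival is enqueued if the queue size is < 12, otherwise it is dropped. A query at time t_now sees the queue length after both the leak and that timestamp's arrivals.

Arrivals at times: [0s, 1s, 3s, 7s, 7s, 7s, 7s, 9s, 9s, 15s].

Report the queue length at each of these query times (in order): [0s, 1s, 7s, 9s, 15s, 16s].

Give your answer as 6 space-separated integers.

Answer: 1 1 4 4 1 0

Derivation:
Queue lengths at query times:
  query t=0s: backlog = 1
  query t=1s: backlog = 1
  query t=7s: backlog = 4
  query t=9s: backlog = 4
  query t=15s: backlog = 1
  query t=16s: backlog = 0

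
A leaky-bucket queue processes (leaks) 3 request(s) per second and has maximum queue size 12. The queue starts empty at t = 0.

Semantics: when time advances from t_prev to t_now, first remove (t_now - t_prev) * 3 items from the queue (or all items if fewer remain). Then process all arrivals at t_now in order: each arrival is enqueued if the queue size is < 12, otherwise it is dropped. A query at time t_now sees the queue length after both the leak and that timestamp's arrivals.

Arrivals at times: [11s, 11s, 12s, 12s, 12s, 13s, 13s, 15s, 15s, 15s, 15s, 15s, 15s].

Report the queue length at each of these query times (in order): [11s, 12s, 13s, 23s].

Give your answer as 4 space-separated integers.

Queue lengths at query times:
  query t=11s: backlog = 2
  query t=12s: backlog = 3
  query t=13s: backlog = 2
  query t=23s: backlog = 0

Answer: 2 3 2 0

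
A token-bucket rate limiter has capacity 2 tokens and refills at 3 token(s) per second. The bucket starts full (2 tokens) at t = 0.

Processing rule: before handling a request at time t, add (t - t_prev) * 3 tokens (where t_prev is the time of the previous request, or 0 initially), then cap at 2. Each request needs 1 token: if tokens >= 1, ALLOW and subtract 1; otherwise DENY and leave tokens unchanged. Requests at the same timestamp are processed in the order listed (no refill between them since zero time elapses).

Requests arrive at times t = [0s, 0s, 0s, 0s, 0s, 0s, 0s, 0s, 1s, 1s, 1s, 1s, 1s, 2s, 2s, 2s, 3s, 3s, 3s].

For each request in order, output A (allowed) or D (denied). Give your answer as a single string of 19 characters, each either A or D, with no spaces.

Simulating step by step:
  req#1 t=0s: ALLOW
  req#2 t=0s: ALLOW
  req#3 t=0s: DENY
  req#4 t=0s: DENY
  req#5 t=0s: DENY
  req#6 t=0s: DENY
  req#7 t=0s: DENY
  req#8 t=0s: DENY
  req#9 t=1s: ALLOW
  req#10 t=1s: ALLOW
  req#11 t=1s: DENY
  req#12 t=1s: DENY
  req#13 t=1s: DENY
  req#14 t=2s: ALLOW
  req#15 t=2s: ALLOW
  req#16 t=2s: DENY
  req#17 t=3s: ALLOW
  req#18 t=3s: ALLOW
  req#19 t=3s: DENY

Answer: AADDDDDDAADDDAADAAD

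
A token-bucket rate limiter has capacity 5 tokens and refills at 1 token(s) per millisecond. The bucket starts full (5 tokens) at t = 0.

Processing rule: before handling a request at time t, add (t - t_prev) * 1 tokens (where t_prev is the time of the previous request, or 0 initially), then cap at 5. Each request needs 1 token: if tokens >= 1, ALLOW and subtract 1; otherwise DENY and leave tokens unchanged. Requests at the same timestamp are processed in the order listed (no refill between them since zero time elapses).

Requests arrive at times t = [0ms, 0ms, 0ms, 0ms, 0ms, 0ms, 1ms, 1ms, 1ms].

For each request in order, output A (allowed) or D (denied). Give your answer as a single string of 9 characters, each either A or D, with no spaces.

Answer: AAAAADADD

Derivation:
Simulating step by step:
  req#1 t=0ms: ALLOW
  req#2 t=0ms: ALLOW
  req#3 t=0ms: ALLOW
  req#4 t=0ms: ALLOW
  req#5 t=0ms: ALLOW
  req#6 t=0ms: DENY
  req#7 t=1ms: ALLOW
  req#8 t=1ms: DENY
  req#9 t=1ms: DENY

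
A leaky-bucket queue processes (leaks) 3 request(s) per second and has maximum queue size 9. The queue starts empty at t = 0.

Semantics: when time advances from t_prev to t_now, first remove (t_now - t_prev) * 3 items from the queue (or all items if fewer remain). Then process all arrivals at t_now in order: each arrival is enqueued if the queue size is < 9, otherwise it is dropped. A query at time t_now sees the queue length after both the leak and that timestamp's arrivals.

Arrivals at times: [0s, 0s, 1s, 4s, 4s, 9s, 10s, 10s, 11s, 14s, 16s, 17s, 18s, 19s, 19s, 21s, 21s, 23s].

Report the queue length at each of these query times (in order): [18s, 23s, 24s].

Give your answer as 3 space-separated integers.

Queue lengths at query times:
  query t=18s: backlog = 1
  query t=23s: backlog = 1
  query t=24s: backlog = 0

Answer: 1 1 0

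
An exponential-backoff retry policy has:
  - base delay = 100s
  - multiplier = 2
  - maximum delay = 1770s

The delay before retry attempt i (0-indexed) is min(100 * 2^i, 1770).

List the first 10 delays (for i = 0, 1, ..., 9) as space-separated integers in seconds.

Computing each delay:
  i=0: min(100*2^0, 1770) = 100
  i=1: min(100*2^1, 1770) = 200
  i=2: min(100*2^2, 1770) = 400
  i=3: min(100*2^3, 1770) = 800
  i=4: min(100*2^4, 1770) = 1600
  i=5: min(100*2^5, 1770) = 1770
  i=6: min(100*2^6, 1770) = 1770
  i=7: min(100*2^7, 1770) = 1770
  i=8: min(100*2^8, 1770) = 1770
  i=9: min(100*2^9, 1770) = 1770

Answer: 100 200 400 800 1600 1770 1770 1770 1770 1770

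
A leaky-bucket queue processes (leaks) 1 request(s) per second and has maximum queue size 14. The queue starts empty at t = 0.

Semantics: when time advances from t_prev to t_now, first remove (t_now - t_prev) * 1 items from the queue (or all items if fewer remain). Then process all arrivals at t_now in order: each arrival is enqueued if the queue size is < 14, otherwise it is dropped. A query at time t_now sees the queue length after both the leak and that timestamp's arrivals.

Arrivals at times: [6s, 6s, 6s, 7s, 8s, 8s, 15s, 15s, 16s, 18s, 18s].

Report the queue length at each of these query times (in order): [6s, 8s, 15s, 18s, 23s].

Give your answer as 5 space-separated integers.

Answer: 3 4 2 2 0

Derivation:
Queue lengths at query times:
  query t=6s: backlog = 3
  query t=8s: backlog = 4
  query t=15s: backlog = 2
  query t=18s: backlog = 2
  query t=23s: backlog = 0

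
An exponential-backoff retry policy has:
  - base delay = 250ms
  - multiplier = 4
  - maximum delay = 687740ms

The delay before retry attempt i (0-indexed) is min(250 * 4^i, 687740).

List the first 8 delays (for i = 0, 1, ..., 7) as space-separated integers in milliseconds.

Answer: 250 1000 4000 16000 64000 256000 687740 687740

Derivation:
Computing each delay:
  i=0: min(250*4^0, 687740) = 250
  i=1: min(250*4^1, 687740) = 1000
  i=2: min(250*4^2, 687740) = 4000
  i=3: min(250*4^3, 687740) = 16000
  i=4: min(250*4^4, 687740) = 64000
  i=5: min(250*4^5, 687740) = 256000
  i=6: min(250*4^6, 687740) = 687740
  i=7: min(250*4^7, 687740) = 687740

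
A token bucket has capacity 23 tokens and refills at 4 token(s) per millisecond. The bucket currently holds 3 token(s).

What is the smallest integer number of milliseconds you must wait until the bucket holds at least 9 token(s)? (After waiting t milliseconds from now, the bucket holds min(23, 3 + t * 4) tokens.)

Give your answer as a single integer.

Need 3 + t * 4 >= 9, so t >= 6/4.
Smallest integer t = ceil(6/4) = 2.

Answer: 2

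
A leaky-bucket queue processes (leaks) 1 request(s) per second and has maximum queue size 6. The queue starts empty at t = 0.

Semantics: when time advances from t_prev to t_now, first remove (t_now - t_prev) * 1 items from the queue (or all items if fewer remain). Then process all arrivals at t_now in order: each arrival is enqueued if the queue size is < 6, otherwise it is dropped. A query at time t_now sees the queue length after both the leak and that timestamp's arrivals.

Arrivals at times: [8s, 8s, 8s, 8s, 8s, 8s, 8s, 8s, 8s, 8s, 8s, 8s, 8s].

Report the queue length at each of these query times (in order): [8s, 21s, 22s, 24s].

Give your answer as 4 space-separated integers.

Queue lengths at query times:
  query t=8s: backlog = 6
  query t=21s: backlog = 0
  query t=22s: backlog = 0
  query t=24s: backlog = 0

Answer: 6 0 0 0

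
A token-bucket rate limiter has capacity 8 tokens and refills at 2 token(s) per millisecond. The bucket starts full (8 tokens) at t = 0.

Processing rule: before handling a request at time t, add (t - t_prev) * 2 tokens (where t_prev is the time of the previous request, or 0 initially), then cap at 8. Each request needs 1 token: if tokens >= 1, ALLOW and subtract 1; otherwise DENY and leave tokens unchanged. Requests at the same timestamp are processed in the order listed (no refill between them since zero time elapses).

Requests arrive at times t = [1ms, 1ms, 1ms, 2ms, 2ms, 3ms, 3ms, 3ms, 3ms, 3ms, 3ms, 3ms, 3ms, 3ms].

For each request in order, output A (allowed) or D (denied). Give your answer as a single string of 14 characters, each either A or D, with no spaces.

Simulating step by step:
  req#1 t=1ms: ALLOW
  req#2 t=1ms: ALLOW
  req#3 t=1ms: ALLOW
  req#4 t=2ms: ALLOW
  req#5 t=2ms: ALLOW
  req#6 t=3ms: ALLOW
  req#7 t=3ms: ALLOW
  req#8 t=3ms: ALLOW
  req#9 t=3ms: ALLOW
  req#10 t=3ms: ALLOW
  req#11 t=3ms: ALLOW
  req#12 t=3ms: ALLOW
  req#13 t=3ms: DENY
  req#14 t=3ms: DENY

Answer: AAAAAAAAAAAADD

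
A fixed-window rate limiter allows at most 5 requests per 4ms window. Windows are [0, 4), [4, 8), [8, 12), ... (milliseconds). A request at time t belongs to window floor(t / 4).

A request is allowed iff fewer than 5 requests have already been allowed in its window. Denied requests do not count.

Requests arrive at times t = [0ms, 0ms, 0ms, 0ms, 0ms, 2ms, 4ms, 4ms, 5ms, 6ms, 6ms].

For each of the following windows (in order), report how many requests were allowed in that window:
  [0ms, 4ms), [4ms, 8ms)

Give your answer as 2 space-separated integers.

Processing requests:
  req#1 t=0ms (window 0): ALLOW
  req#2 t=0ms (window 0): ALLOW
  req#3 t=0ms (window 0): ALLOW
  req#4 t=0ms (window 0): ALLOW
  req#5 t=0ms (window 0): ALLOW
  req#6 t=2ms (window 0): DENY
  req#7 t=4ms (window 1): ALLOW
  req#8 t=4ms (window 1): ALLOW
  req#9 t=5ms (window 1): ALLOW
  req#10 t=6ms (window 1): ALLOW
  req#11 t=6ms (window 1): ALLOW

Allowed counts by window: 5 5

Answer: 5 5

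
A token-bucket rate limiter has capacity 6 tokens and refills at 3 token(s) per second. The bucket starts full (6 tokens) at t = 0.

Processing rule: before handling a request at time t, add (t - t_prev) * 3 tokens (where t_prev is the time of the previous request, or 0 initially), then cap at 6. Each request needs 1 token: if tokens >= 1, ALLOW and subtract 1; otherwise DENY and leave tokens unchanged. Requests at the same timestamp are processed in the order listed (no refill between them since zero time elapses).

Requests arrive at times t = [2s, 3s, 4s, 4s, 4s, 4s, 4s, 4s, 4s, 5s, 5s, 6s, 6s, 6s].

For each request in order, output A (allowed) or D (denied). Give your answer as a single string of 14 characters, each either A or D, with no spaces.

Answer: AAAAAAAADAAAAA

Derivation:
Simulating step by step:
  req#1 t=2s: ALLOW
  req#2 t=3s: ALLOW
  req#3 t=4s: ALLOW
  req#4 t=4s: ALLOW
  req#5 t=4s: ALLOW
  req#6 t=4s: ALLOW
  req#7 t=4s: ALLOW
  req#8 t=4s: ALLOW
  req#9 t=4s: DENY
  req#10 t=5s: ALLOW
  req#11 t=5s: ALLOW
  req#12 t=6s: ALLOW
  req#13 t=6s: ALLOW
  req#14 t=6s: ALLOW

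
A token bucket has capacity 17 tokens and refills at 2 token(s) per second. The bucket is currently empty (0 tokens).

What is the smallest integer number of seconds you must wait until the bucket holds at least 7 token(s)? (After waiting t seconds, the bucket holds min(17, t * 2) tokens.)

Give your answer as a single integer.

Answer: 4

Derivation:
Need t * 2 >= 7, so t >= 7/2.
Smallest integer t = ceil(7/2) = 4.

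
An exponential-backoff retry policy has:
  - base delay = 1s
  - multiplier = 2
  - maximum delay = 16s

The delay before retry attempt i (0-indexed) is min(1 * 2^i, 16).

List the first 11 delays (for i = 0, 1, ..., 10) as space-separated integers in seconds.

Computing each delay:
  i=0: min(1*2^0, 16) = 1
  i=1: min(1*2^1, 16) = 2
  i=2: min(1*2^2, 16) = 4
  i=3: min(1*2^3, 16) = 8
  i=4: min(1*2^4, 16) = 16
  i=5: min(1*2^5, 16) = 16
  i=6: min(1*2^6, 16) = 16
  i=7: min(1*2^7, 16) = 16
  i=8: min(1*2^8, 16) = 16
  i=9: min(1*2^9, 16) = 16
  i=10: min(1*2^10, 16) = 16

Answer: 1 2 4 8 16 16 16 16 16 16 16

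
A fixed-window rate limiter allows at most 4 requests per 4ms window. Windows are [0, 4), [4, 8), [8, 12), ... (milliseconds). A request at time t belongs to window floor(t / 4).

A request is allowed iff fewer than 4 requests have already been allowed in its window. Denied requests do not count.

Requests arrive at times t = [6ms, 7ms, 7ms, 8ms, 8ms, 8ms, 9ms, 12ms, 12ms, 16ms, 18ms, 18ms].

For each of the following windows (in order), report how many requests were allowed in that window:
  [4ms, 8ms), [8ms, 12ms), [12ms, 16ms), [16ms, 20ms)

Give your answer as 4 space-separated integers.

Processing requests:
  req#1 t=6ms (window 1): ALLOW
  req#2 t=7ms (window 1): ALLOW
  req#3 t=7ms (window 1): ALLOW
  req#4 t=8ms (window 2): ALLOW
  req#5 t=8ms (window 2): ALLOW
  req#6 t=8ms (window 2): ALLOW
  req#7 t=9ms (window 2): ALLOW
  req#8 t=12ms (window 3): ALLOW
  req#9 t=12ms (window 3): ALLOW
  req#10 t=16ms (window 4): ALLOW
  req#11 t=18ms (window 4): ALLOW
  req#12 t=18ms (window 4): ALLOW

Allowed counts by window: 3 4 2 3

Answer: 3 4 2 3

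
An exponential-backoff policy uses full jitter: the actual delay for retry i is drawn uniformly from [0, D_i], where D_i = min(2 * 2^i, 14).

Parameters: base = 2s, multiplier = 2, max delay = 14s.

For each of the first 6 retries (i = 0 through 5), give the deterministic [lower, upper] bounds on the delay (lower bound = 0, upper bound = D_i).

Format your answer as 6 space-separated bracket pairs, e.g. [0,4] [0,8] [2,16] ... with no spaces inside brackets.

Computing bounds per retry:
  i=0: D_i=min(2*2^0,14)=2, bounds=[0,2]
  i=1: D_i=min(2*2^1,14)=4, bounds=[0,4]
  i=2: D_i=min(2*2^2,14)=8, bounds=[0,8]
  i=3: D_i=min(2*2^3,14)=14, bounds=[0,14]
  i=4: D_i=min(2*2^4,14)=14, bounds=[0,14]
  i=5: D_i=min(2*2^5,14)=14, bounds=[0,14]

Answer: [0,2] [0,4] [0,8] [0,14] [0,14] [0,14]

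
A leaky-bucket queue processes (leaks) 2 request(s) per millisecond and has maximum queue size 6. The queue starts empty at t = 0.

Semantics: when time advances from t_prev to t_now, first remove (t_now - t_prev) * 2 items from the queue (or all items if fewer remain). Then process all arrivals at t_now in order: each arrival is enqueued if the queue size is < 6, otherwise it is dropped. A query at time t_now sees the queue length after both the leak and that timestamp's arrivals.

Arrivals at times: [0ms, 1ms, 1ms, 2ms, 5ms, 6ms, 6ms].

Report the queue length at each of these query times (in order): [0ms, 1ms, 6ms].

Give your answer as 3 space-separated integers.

Queue lengths at query times:
  query t=0ms: backlog = 1
  query t=1ms: backlog = 2
  query t=6ms: backlog = 2

Answer: 1 2 2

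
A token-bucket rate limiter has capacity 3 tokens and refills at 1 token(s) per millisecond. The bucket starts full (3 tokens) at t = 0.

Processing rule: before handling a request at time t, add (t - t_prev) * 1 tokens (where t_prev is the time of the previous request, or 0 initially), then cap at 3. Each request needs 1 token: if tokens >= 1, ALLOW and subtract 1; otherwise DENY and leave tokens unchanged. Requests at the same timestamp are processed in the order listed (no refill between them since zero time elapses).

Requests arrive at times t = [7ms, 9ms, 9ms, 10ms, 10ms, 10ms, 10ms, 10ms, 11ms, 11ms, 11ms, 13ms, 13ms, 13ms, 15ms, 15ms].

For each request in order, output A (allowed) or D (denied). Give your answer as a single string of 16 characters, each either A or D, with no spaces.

Simulating step by step:
  req#1 t=7ms: ALLOW
  req#2 t=9ms: ALLOW
  req#3 t=9ms: ALLOW
  req#4 t=10ms: ALLOW
  req#5 t=10ms: ALLOW
  req#6 t=10ms: DENY
  req#7 t=10ms: DENY
  req#8 t=10ms: DENY
  req#9 t=11ms: ALLOW
  req#10 t=11ms: DENY
  req#11 t=11ms: DENY
  req#12 t=13ms: ALLOW
  req#13 t=13ms: ALLOW
  req#14 t=13ms: DENY
  req#15 t=15ms: ALLOW
  req#16 t=15ms: ALLOW

Answer: AAAAADDDADDAADAA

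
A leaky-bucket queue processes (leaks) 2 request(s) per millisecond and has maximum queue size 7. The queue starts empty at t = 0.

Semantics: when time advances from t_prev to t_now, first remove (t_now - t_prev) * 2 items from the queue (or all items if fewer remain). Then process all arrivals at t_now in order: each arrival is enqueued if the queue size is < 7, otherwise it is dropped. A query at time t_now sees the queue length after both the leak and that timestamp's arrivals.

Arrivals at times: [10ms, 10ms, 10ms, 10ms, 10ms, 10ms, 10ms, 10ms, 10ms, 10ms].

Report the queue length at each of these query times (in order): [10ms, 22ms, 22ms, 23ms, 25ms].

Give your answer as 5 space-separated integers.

Queue lengths at query times:
  query t=10ms: backlog = 7
  query t=22ms: backlog = 0
  query t=22ms: backlog = 0
  query t=23ms: backlog = 0
  query t=25ms: backlog = 0

Answer: 7 0 0 0 0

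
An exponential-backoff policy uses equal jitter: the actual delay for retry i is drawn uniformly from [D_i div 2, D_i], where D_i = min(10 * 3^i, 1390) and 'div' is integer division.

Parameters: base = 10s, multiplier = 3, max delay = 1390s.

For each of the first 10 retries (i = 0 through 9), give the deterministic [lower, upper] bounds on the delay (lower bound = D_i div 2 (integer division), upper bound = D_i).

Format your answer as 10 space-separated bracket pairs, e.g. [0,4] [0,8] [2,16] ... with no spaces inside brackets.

Computing bounds per retry:
  i=0: D_i=min(10*3^0,1390)=10, bounds=[5,10]
  i=1: D_i=min(10*3^1,1390)=30, bounds=[15,30]
  i=2: D_i=min(10*3^2,1390)=90, bounds=[45,90]
  i=3: D_i=min(10*3^3,1390)=270, bounds=[135,270]
  i=4: D_i=min(10*3^4,1390)=810, bounds=[405,810]
  i=5: D_i=min(10*3^5,1390)=1390, bounds=[695,1390]
  i=6: D_i=min(10*3^6,1390)=1390, bounds=[695,1390]
  i=7: D_i=min(10*3^7,1390)=1390, bounds=[695,1390]
  i=8: D_i=min(10*3^8,1390)=1390, bounds=[695,1390]
  i=9: D_i=min(10*3^9,1390)=1390, bounds=[695,1390]

Answer: [5,10] [15,30] [45,90] [135,270] [405,810] [695,1390] [695,1390] [695,1390] [695,1390] [695,1390]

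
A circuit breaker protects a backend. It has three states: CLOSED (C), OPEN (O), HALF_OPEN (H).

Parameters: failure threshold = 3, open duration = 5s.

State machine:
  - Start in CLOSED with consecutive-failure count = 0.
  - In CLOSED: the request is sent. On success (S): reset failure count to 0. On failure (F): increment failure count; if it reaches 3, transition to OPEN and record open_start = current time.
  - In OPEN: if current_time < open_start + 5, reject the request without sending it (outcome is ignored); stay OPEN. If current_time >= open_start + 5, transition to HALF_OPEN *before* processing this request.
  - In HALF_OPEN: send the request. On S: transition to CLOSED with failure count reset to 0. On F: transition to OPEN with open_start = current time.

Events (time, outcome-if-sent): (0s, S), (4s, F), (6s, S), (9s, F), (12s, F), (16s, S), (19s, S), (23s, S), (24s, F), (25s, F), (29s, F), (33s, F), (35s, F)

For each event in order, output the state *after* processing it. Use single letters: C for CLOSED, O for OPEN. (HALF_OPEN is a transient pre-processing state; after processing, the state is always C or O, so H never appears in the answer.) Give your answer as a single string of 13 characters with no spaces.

Answer: CCCCCCCCCCOOO

Derivation:
State after each event:
  event#1 t=0s outcome=S: state=CLOSED
  event#2 t=4s outcome=F: state=CLOSED
  event#3 t=6s outcome=S: state=CLOSED
  event#4 t=9s outcome=F: state=CLOSED
  event#5 t=12s outcome=F: state=CLOSED
  event#6 t=16s outcome=S: state=CLOSED
  event#7 t=19s outcome=S: state=CLOSED
  event#8 t=23s outcome=S: state=CLOSED
  event#9 t=24s outcome=F: state=CLOSED
  event#10 t=25s outcome=F: state=CLOSED
  event#11 t=29s outcome=F: state=OPEN
  event#12 t=33s outcome=F: state=OPEN
  event#13 t=35s outcome=F: state=OPEN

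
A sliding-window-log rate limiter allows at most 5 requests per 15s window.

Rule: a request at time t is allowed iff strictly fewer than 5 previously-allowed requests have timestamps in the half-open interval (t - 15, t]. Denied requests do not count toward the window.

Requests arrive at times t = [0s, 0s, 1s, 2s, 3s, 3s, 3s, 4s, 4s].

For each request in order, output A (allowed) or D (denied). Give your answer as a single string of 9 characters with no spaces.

Tracking allowed requests in the window:
  req#1 t=0s: ALLOW
  req#2 t=0s: ALLOW
  req#3 t=1s: ALLOW
  req#4 t=2s: ALLOW
  req#5 t=3s: ALLOW
  req#6 t=3s: DENY
  req#7 t=3s: DENY
  req#8 t=4s: DENY
  req#9 t=4s: DENY

Answer: AAAAADDDD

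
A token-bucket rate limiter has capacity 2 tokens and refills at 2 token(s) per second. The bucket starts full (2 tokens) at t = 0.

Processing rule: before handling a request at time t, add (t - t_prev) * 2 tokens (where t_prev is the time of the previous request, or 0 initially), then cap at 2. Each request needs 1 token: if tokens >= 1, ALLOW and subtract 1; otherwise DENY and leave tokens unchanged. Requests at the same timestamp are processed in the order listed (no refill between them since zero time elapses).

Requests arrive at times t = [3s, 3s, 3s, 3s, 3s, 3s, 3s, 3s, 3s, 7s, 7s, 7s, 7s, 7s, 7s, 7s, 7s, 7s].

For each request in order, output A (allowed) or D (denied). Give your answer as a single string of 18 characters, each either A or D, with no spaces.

Answer: AADDDDDDDAADDDDDDD

Derivation:
Simulating step by step:
  req#1 t=3s: ALLOW
  req#2 t=3s: ALLOW
  req#3 t=3s: DENY
  req#4 t=3s: DENY
  req#5 t=3s: DENY
  req#6 t=3s: DENY
  req#7 t=3s: DENY
  req#8 t=3s: DENY
  req#9 t=3s: DENY
  req#10 t=7s: ALLOW
  req#11 t=7s: ALLOW
  req#12 t=7s: DENY
  req#13 t=7s: DENY
  req#14 t=7s: DENY
  req#15 t=7s: DENY
  req#16 t=7s: DENY
  req#17 t=7s: DENY
  req#18 t=7s: DENY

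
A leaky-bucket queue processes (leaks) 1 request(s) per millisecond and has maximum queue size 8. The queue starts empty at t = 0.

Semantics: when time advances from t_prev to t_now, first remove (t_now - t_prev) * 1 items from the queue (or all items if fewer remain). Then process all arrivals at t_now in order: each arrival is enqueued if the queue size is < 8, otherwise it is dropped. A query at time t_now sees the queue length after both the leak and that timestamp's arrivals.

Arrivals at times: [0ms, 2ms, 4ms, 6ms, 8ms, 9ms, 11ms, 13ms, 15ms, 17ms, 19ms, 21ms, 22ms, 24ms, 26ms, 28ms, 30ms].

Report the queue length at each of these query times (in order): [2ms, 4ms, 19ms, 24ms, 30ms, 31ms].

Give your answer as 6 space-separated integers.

Answer: 1 1 1 1 1 0

Derivation:
Queue lengths at query times:
  query t=2ms: backlog = 1
  query t=4ms: backlog = 1
  query t=19ms: backlog = 1
  query t=24ms: backlog = 1
  query t=30ms: backlog = 1
  query t=31ms: backlog = 0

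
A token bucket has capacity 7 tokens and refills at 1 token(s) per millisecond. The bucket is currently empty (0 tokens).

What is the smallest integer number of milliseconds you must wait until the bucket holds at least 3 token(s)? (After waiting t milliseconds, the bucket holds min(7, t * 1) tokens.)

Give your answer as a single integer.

Answer: 3

Derivation:
Need t * 1 >= 3, so t >= 3/1.
Smallest integer t = ceil(3/1) = 3.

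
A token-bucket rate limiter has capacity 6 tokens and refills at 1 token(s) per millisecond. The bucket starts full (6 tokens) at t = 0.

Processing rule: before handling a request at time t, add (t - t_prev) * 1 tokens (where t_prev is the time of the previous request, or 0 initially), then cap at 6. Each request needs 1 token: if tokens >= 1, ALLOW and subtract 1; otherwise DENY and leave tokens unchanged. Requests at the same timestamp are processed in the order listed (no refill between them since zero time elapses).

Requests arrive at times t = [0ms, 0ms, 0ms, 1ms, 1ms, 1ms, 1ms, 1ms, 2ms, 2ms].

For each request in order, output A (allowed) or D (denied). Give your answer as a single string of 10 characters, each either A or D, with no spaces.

Answer: AAAAAAADAD

Derivation:
Simulating step by step:
  req#1 t=0ms: ALLOW
  req#2 t=0ms: ALLOW
  req#3 t=0ms: ALLOW
  req#4 t=1ms: ALLOW
  req#5 t=1ms: ALLOW
  req#6 t=1ms: ALLOW
  req#7 t=1ms: ALLOW
  req#8 t=1ms: DENY
  req#9 t=2ms: ALLOW
  req#10 t=2ms: DENY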